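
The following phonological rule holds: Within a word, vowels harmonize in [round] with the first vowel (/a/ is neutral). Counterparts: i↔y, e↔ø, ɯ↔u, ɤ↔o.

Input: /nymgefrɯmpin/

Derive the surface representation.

/e/ harmonizes with /y/ ([+round]) → [ø]
/ɯ/ harmonizes with /y/ ([+round]) → [u]
/i/ harmonizes with /y/ ([+round]) → [y]

[nymgøfrumpyn]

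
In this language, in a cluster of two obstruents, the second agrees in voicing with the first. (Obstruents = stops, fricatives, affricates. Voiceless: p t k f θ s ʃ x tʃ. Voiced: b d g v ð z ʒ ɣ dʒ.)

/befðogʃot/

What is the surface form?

/ð/ after /f/ (voiceless) → [θ]
/ʃ/ after /g/ (voiced) → [ʒ]

[befθogʒot]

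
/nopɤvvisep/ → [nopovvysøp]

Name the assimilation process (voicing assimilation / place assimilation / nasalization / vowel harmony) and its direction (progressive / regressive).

vowel harmony, progressive

/ɤ/→[o] /i/→[y] /e/→[ø].
Vowels agree with the first vowel, so the harmony is progressive.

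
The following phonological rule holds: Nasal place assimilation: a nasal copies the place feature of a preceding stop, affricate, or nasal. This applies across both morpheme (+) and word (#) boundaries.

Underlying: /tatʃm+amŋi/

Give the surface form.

[tatʃɲ+ammi]

/m/ after /tʃ/ (palatal) → [ɲ]
/ŋ/ after /m/ (labial) → [m]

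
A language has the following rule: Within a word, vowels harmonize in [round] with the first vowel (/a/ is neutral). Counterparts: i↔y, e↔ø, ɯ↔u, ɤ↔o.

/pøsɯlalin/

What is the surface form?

[pøsulalyn]

/ɯ/ harmonizes with /ø/ ([+round]) → [u]
/i/ harmonizes with /ø/ ([+round]) → [y]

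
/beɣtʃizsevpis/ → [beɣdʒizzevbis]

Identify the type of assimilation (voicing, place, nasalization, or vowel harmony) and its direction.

voicing assimilation, progressive

/tʃ/→[dʒ] /s/→[z] /p/→[b].
Each target copies a feature from the preceding segment, so the direction is progressive.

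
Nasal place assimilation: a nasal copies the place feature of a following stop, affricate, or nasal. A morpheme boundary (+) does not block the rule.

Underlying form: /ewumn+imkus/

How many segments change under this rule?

2

/m/ before /n/ (alveolar) → [n]
/m/ before /k/ (velar) → [ŋ]
2 segments change.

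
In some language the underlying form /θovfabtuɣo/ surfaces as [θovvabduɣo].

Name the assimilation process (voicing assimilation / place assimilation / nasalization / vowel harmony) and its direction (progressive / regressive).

/f/→[v] /t/→[d].
Each target copies a feature from the preceding segment, so the direction is progressive.

voicing assimilation, progressive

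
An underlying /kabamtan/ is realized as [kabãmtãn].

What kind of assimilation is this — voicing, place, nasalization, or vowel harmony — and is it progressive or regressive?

nasalization, regressive

/a/→[ã] /a/→[ã].
Each target copies a feature from the following segment, so the direction is regressive.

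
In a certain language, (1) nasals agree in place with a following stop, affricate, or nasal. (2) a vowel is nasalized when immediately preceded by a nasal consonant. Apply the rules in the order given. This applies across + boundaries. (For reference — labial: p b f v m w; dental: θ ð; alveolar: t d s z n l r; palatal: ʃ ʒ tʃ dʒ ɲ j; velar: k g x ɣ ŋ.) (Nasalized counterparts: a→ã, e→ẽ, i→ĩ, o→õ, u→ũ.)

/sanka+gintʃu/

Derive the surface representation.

[saŋka+giɲtʃu]

Rule 1: /n/ before /k/ (velar) → [ŋ]
Rule 1: /n/ before /tʃ/ (palatal) → [ɲ]
After rule 1: saŋka+giɲtʃu
Rule 2: no segment meets the rule's conditions; no change.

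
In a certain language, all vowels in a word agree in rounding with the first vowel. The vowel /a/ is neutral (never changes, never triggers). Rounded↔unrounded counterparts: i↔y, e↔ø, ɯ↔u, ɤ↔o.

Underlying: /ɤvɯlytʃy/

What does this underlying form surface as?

[ɤvɯlitʃi]

/y/ harmonizes with /ɤ/ ([-round]) → [i]
/y/ harmonizes with /ɤ/ ([-round]) → [i]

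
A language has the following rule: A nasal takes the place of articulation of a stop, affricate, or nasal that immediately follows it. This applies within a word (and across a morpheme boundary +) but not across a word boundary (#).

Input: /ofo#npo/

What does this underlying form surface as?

/n/ before /p/ (labial) → [m]

[ofo#mpo]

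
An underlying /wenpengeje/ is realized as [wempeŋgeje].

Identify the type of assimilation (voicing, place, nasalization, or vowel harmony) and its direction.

/n/→[m] /n/→[ŋ].
Each target copies a feature from the following segment, so the direction is regressive.

place assimilation, regressive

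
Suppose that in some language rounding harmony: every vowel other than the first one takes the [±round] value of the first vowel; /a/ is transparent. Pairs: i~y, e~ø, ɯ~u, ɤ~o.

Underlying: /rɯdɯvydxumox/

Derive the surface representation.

[rɯdɯvidxɯmɤx]

/y/ harmonizes with /ɯ/ ([-round]) → [i]
/u/ harmonizes with /ɯ/ ([-round]) → [ɯ]
/o/ harmonizes with /ɯ/ ([-round]) → [ɤ]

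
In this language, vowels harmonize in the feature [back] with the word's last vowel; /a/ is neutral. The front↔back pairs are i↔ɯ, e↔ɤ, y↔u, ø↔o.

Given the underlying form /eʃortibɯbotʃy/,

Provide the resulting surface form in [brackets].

/o/ harmonizes with /y/ ([-back]) → [ø]
/ɯ/ harmonizes with /y/ ([-back]) → [i]
/o/ harmonizes with /y/ ([-back]) → [ø]

[eʃørtibibøtʃy]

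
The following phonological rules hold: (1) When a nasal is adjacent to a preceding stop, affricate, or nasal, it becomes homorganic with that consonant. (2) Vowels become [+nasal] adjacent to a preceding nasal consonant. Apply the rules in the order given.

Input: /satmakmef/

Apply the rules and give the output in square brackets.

Rule 1: /m/ after /t/ (alveolar) → [n]
Rule 1: /m/ after /k/ (velar) → [ŋ]
After rule 1: satnakŋef
Rule 2: /a/ after nasal /n/ → [ã]
Rule 2: /e/ after nasal /ŋ/ → [ẽ]

[satnãkŋẽf]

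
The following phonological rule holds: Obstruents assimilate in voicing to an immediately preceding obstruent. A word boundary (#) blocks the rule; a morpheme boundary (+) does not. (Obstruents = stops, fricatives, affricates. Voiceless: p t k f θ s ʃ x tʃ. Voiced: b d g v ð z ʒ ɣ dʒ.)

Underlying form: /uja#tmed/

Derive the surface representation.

[uja#tmed]

no segment meets the rule's conditions; no change.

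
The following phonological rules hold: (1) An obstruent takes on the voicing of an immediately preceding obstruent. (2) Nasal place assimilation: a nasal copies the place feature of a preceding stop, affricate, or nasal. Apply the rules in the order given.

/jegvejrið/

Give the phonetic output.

[jegvejrið]

Rule 1: no segment meets the rule's conditions; no change.
After rule 1: jegvejrið
Rule 2: no segment meets the rule's conditions; no change.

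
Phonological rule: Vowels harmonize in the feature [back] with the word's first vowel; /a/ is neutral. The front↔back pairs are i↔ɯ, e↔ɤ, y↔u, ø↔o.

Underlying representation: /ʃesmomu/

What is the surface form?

[ʃesmømy]

/o/ harmonizes with /e/ ([-back]) → [ø]
/u/ harmonizes with /e/ ([-back]) → [y]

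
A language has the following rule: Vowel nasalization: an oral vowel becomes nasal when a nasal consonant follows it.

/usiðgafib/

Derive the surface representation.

[usiðgafib]

no segment meets the rule's conditions; no change.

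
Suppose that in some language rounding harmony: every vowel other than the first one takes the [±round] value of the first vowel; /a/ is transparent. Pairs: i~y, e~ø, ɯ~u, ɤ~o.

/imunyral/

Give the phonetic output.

/u/ harmonizes with /i/ ([-round]) → [ɯ]
/y/ harmonizes with /i/ ([-round]) → [i]

[imɯniral]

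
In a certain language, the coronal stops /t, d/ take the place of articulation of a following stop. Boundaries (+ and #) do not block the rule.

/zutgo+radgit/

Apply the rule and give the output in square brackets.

/t/ before /g/ (velar) → [k]
/d/ before /g/ (velar) → [g]

[zukgo+raggit]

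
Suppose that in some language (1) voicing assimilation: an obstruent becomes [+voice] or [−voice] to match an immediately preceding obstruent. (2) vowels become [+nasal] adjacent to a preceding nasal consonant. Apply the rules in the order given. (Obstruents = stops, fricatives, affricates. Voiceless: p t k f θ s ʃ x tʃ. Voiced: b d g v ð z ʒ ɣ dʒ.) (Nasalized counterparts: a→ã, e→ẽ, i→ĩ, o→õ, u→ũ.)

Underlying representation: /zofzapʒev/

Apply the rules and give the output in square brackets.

Rule 1: /z/ after /f/ (voiceless) → [s]
Rule 1: /ʒ/ after /p/ (voiceless) → [ʃ]
After rule 1: zofsapʃev
Rule 2: no segment meets the rule's conditions; no change.

[zofsapʃev]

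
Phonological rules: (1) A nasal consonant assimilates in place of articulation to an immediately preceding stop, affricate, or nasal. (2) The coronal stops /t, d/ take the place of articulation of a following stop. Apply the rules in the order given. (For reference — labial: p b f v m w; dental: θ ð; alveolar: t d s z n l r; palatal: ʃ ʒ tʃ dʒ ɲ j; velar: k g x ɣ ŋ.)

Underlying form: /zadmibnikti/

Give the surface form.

Rule 1: /m/ after /d/ (alveolar) → [n]
Rule 1: /n/ after /b/ (labial) → [m]
After rule 1: zadnibmikti
Rule 2: no segment meets the rule's conditions; no change.

[zadnibmikti]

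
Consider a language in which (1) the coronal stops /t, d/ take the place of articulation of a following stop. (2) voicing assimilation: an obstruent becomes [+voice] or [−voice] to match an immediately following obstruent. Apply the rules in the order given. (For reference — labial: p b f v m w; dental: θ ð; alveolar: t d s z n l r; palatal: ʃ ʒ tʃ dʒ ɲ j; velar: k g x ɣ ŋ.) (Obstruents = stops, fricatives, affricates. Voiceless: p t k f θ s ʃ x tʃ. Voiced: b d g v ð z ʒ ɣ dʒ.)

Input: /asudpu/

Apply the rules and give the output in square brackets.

[asuppu]

Rule 1: /d/ before /p/ (labial) → [b]
After rule 1: asubpu
Rule 2: /b/ before /p/ (voiceless) → [p]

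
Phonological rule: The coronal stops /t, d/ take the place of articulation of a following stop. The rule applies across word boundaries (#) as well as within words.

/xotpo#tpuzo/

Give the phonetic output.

[xoppo#ppuzo]

/t/ before /p/ (labial) → [p]
/t/ before /p/ (labial) → [p]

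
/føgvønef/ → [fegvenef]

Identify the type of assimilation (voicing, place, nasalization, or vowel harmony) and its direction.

/ø/→[e] /ø/→[e].
Vowels agree with the last vowel, so the harmony is regressive.

vowel harmony, regressive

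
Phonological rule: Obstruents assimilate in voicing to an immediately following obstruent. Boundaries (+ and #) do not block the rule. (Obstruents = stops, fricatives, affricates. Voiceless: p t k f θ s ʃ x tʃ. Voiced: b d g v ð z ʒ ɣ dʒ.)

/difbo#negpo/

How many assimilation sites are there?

/f/ before /b/ (voiced) → [v]
/g/ before /p/ (voiceless) → [k]
2 segments change.

2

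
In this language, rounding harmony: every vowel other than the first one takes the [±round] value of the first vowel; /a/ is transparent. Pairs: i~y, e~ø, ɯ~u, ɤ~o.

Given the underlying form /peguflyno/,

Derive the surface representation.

[pegɯflinɤ]

/u/ harmonizes with /e/ ([-round]) → [ɯ]
/y/ harmonizes with /e/ ([-round]) → [i]
/o/ harmonizes with /e/ ([-round]) → [ɤ]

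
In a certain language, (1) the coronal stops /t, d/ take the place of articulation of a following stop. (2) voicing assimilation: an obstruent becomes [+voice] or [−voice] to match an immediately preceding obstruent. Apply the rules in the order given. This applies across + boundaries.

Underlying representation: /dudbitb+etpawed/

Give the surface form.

[dubbipp+eppawed]

Rule 1: /d/ before /b/ (labial) → [b]
Rule 1: /t/ before /b/ (labial) → [p]
Rule 1: /t/ before /p/ (labial) → [p]
After rule 1: dubbipb+eppawed
Rule 2: /b/ after /p/ (voiceless) → [p]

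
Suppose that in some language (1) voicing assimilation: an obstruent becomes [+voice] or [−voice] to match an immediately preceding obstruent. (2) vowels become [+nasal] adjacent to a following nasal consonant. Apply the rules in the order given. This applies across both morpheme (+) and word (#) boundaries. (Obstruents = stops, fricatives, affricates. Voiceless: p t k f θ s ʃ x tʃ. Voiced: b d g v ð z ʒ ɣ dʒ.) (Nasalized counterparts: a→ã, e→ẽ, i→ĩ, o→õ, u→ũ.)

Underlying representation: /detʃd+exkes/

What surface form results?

[detʃt+exkes]

Rule 1: /d/ after /tʃ/ (voiceless) → [t]
After rule 1: detʃt+exkes
Rule 2: no segment meets the rule's conditions; no change.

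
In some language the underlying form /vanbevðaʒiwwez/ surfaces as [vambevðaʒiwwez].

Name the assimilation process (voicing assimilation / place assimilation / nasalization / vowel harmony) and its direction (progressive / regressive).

/n/→[m].
Each target copies a feature from the following segment, so the direction is regressive.

place assimilation, regressive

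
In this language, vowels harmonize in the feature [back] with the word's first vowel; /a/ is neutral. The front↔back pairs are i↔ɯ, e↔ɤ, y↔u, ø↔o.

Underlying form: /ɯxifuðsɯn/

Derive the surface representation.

/i/ harmonizes with /ɯ/ ([+back]) → [ɯ]

[ɯxɯfuðsɯn]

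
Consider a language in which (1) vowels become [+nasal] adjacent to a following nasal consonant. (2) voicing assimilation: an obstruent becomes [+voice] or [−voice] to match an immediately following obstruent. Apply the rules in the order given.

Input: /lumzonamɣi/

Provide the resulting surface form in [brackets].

Rule 1: /u/ before nasal /m/ → [ũ]
Rule 1: /o/ before nasal /n/ → [õ]
Rule 1: /a/ before nasal /m/ → [ã]
After rule 1: lũmzõnãmɣi
Rule 2: no segment meets the rule's conditions; no change.

[lũmzõnãmɣi]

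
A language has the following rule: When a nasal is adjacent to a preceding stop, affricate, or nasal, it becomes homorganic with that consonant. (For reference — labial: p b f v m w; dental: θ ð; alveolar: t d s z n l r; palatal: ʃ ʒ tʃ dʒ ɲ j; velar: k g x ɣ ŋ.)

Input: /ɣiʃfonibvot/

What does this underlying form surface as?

no segment meets the rule's conditions; no change.

[ɣiʃfonibvot]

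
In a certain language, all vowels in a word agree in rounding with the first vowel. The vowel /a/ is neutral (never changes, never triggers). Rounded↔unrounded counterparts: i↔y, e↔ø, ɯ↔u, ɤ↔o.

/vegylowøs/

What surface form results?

[vegilɤwes]

/y/ harmonizes with /e/ ([-round]) → [i]
/o/ harmonizes with /e/ ([-round]) → [ɤ]
/ø/ harmonizes with /e/ ([-round]) → [e]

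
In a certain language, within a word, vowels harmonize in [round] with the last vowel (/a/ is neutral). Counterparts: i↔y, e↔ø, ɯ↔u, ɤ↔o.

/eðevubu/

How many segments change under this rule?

/e/ harmonizes with /u/ ([+round]) → [ø]
/e/ harmonizes with /u/ ([+round]) → [ø]
2 segments change.

2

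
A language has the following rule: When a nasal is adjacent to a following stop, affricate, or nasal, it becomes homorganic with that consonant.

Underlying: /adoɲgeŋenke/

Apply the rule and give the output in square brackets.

/ɲ/ before /g/ (velar) → [ŋ]
/n/ before /k/ (velar) → [ŋ]

[adoŋgeŋeŋke]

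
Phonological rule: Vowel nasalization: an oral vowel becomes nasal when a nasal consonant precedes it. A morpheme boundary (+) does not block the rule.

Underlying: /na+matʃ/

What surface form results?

/a/ after nasal /n/ → [ã]
/a/ after nasal /m/ → [ã]

[nã+mãtʃ]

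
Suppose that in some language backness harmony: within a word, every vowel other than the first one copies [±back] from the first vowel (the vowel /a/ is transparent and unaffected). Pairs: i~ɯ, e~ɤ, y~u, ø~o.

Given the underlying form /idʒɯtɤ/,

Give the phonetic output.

[idʒite]

/ɯ/ harmonizes with /i/ ([-back]) → [i]
/ɤ/ harmonizes with /i/ ([-back]) → [e]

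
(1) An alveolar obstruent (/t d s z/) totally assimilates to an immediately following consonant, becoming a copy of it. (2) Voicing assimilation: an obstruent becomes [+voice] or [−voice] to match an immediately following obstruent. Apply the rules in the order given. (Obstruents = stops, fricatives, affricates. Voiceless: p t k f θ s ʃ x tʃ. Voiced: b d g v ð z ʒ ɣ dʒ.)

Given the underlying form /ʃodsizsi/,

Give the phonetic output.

[ʃossissi]

Rule 1: /d/ before /s/ → [s] (total assimilation)
Rule 1: /z/ before /s/ → [s] (total assimilation)
After rule 1: ʃossissi
Rule 2: no segment meets the rule's conditions; no change.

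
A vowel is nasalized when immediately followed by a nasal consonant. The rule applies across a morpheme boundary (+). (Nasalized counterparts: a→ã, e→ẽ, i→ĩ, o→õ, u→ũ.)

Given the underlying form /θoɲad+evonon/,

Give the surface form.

[θõɲad+evõnõn]

/o/ before nasal /ɲ/ → [õ]
/o/ before nasal /n/ → [õ]
/o/ before nasal /n/ → [õ]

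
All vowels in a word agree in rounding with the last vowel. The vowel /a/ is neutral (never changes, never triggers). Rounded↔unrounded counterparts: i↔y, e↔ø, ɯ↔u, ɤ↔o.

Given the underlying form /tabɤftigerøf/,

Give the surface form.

/ɤ/ harmonizes with /ø/ ([+round]) → [o]
/i/ harmonizes with /ø/ ([+round]) → [y]
/e/ harmonizes with /ø/ ([+round]) → [ø]

[taboftygørøf]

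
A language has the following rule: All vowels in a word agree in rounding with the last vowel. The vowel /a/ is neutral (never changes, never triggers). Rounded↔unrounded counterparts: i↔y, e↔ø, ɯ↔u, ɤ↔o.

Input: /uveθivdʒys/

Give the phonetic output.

[uvøθyvdʒys]

/e/ harmonizes with /y/ ([+round]) → [ø]
/i/ harmonizes with /y/ ([+round]) → [y]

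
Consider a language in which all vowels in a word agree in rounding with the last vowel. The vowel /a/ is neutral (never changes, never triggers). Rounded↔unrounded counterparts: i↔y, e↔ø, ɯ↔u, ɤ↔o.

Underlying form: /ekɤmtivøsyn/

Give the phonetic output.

/e/ harmonizes with /y/ ([+round]) → [ø]
/ɤ/ harmonizes with /y/ ([+round]) → [o]
/i/ harmonizes with /y/ ([+round]) → [y]

[økomtyvøsyn]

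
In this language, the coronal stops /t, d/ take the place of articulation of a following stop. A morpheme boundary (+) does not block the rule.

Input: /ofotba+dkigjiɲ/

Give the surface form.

/t/ before /b/ (labial) → [p]
/d/ before /k/ (velar) → [g]

[ofopba+gkigjiɲ]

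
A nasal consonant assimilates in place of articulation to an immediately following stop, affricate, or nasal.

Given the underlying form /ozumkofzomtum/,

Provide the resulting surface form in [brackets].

[ozuŋkofzontum]

/m/ before /k/ (velar) → [ŋ]
/m/ before /t/ (alveolar) → [n]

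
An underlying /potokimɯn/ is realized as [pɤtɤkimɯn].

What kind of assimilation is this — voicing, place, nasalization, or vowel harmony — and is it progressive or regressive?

vowel harmony, regressive

/o/→[ɤ] /o/→[ɤ].
Vowels agree with the last vowel, so the harmony is regressive.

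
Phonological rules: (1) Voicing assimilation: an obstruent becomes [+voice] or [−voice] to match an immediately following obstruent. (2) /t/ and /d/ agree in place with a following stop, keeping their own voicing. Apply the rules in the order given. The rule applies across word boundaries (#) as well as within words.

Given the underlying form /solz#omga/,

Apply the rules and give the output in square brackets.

[solz#omga]

Rule 1: no segment meets the rule's conditions; no change.
After rule 1: solz#omga
Rule 2: no segment meets the rule's conditions; no change.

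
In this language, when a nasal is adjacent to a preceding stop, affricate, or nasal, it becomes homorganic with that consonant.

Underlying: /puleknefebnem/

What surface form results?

/n/ after /k/ (velar) → [ŋ]
/n/ after /b/ (labial) → [m]

[pulekŋefebmem]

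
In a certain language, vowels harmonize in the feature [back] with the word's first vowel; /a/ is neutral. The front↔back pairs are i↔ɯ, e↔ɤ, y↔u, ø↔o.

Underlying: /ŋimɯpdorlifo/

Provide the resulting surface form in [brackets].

[ŋimipdørlifø]

/ɯ/ harmonizes with /i/ ([-back]) → [i]
/o/ harmonizes with /i/ ([-back]) → [ø]
/o/ harmonizes with /i/ ([-back]) → [ø]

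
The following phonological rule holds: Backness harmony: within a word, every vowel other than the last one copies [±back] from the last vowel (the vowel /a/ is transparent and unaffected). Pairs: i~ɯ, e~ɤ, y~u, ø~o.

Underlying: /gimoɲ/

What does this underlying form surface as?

/i/ harmonizes with /o/ ([+back]) → [ɯ]

[gɯmoɲ]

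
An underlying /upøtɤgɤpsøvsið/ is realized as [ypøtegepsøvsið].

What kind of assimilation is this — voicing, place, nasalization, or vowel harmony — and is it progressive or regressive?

/u/→[y] /ɤ/→[e] /ɤ/→[e].
Vowels agree with the last vowel, so the harmony is regressive.

vowel harmony, regressive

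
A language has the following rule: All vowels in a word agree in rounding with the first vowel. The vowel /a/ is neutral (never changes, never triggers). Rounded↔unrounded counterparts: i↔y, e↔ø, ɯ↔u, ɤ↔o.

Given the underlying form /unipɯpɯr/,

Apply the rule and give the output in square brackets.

[unypupur]

/i/ harmonizes with /u/ ([+round]) → [y]
/ɯ/ harmonizes with /u/ ([+round]) → [u]
/ɯ/ harmonizes with /u/ ([+round]) → [u]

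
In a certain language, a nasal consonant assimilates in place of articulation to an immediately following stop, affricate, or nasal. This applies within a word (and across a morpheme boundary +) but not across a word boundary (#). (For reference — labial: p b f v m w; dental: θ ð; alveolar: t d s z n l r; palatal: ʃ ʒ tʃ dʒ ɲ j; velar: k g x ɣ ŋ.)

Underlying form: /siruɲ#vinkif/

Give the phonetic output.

[siruɲ#viŋkif]

/n/ before /k/ (velar) → [ŋ]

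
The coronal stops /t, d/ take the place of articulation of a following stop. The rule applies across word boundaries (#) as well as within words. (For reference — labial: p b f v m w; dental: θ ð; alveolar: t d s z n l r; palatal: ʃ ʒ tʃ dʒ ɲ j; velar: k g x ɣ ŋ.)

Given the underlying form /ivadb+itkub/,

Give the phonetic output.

/d/ before /b/ (labial) → [b]
/t/ before /k/ (velar) → [k]

[ivabb+ikkub]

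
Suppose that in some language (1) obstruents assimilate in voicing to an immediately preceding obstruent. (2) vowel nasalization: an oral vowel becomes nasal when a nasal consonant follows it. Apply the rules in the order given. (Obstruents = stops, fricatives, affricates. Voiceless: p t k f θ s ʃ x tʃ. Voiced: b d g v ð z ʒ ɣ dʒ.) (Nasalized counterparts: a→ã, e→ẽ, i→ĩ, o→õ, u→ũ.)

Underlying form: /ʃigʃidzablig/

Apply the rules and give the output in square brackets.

Rule 1: /ʃ/ after /g/ (voiced) → [ʒ]
After rule 1: ʃigʒidzablig
Rule 2: no segment meets the rule's conditions; no change.

[ʃigʒidzablig]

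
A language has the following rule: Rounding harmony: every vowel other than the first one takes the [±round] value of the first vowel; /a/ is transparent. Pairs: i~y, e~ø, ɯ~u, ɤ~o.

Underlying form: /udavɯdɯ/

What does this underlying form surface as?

[udavudu]

/ɯ/ harmonizes with /u/ ([+round]) → [u]
/ɯ/ harmonizes with /u/ ([+round]) → [u]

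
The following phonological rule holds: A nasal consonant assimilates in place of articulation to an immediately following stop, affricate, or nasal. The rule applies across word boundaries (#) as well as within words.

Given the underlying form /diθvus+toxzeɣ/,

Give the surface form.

[diθvus+toxzeɣ]

no segment meets the rule's conditions; no change.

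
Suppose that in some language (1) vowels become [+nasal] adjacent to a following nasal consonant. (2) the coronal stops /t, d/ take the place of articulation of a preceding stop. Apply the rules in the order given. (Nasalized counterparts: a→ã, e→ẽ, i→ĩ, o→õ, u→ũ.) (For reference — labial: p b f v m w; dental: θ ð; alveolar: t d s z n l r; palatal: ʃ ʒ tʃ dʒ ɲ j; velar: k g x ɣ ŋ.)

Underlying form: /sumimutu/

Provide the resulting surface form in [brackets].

[sũmĩmutu]

Rule 1: /u/ before nasal /m/ → [ũ]
Rule 1: /i/ before nasal /m/ → [ĩ]
After rule 1: sũmĩmutu
Rule 2: no segment meets the rule's conditions; no change.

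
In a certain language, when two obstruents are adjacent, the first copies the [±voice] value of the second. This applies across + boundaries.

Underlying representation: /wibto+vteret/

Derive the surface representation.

/b/ before /t/ (voiceless) → [p]
/v/ before /t/ (voiceless) → [f]

[wipto+fteret]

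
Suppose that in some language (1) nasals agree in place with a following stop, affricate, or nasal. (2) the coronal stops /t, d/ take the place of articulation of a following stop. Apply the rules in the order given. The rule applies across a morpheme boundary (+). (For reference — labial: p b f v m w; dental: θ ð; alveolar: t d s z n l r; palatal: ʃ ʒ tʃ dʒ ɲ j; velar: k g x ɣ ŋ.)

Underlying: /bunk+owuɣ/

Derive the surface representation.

[buŋk+owuɣ]

Rule 1: /n/ before /k/ (velar) → [ŋ]
After rule 1: buŋk+owuɣ
Rule 2: no segment meets the rule's conditions; no change.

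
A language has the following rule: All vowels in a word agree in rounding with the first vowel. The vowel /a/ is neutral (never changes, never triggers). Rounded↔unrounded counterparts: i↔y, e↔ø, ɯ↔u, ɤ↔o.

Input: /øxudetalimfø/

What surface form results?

[øxudøtalymfø]

/e/ harmonizes with /ø/ ([+round]) → [ø]
/i/ harmonizes with /ø/ ([+round]) → [y]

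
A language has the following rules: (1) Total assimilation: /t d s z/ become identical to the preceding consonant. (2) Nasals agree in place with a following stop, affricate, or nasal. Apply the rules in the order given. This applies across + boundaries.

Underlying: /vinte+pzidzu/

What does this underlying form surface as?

Rule 1: /t/ after /n/ → [n] (total assimilation)
Rule 1: /z/ after /p/ → [p] (total assimilation)
Rule 1: /z/ after /d/ → [d] (total assimilation)
After rule 1: vinne+ppiddu
Rule 2: no segment meets the rule's conditions; no change.

[vinne+ppiddu]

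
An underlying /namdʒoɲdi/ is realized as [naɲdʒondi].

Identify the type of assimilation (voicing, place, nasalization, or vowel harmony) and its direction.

place assimilation, regressive

/m/→[ɲ] /ɲ/→[n].
Each target copies a feature from the following segment, so the direction is regressive.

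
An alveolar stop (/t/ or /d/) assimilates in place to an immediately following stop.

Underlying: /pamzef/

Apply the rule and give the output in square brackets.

no segment meets the rule's conditions; no change.

[pamzef]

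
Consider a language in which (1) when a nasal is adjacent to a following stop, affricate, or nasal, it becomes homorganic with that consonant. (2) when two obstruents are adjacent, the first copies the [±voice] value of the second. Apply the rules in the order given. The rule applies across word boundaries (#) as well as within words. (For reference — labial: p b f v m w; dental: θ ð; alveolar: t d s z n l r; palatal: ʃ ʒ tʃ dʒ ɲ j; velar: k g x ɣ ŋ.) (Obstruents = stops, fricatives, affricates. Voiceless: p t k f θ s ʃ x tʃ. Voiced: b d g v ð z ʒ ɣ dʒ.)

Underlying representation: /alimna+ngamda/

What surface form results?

[alinna+ŋganda]

Rule 1: /m/ before /n/ (alveolar) → [n]
Rule 1: /n/ before /g/ (velar) → [ŋ]
Rule 1: /m/ before /d/ (alveolar) → [n]
After rule 1: alinna+ŋganda
Rule 2: no segment meets the rule's conditions; no change.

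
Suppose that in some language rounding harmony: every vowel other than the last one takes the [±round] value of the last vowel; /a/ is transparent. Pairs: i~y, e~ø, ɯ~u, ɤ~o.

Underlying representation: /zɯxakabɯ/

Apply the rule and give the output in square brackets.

[zɯxakabɯ]

no segment meets the rule's conditions; no change.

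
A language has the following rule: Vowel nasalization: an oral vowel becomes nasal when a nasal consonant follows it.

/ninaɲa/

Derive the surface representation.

[nĩnãɲa]

/i/ before nasal /n/ → [ĩ]
/a/ before nasal /ɲ/ → [ã]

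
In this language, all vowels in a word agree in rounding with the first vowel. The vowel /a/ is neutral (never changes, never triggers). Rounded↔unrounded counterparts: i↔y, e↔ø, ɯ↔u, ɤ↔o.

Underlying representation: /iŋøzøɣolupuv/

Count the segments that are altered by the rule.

5

/ø/ harmonizes with /i/ ([-round]) → [e]
/ø/ harmonizes with /i/ ([-round]) → [e]
/o/ harmonizes with /i/ ([-round]) → [ɤ]
/u/ harmonizes with /i/ ([-round]) → [ɯ]
/u/ harmonizes with /i/ ([-round]) → [ɯ]
5 segments change.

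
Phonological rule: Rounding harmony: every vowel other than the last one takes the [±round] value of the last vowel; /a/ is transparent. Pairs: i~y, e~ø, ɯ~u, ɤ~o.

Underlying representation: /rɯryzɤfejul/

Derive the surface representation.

[ruryzoføjul]

/ɯ/ harmonizes with /u/ ([+round]) → [u]
/ɤ/ harmonizes with /u/ ([+round]) → [o]
/e/ harmonizes with /u/ ([+round]) → [ø]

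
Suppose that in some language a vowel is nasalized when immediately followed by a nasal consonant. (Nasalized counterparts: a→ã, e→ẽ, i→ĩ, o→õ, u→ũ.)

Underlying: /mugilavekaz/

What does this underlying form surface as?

[mugilavekaz]

no segment meets the rule's conditions; no change.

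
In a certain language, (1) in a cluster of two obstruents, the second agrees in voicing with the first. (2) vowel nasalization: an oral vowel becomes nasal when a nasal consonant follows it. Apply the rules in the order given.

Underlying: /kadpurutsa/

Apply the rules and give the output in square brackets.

Rule 1: /p/ after /d/ (voiced) → [b]
After rule 1: kadburutsa
Rule 2: no segment meets the rule's conditions; no change.

[kadburutsa]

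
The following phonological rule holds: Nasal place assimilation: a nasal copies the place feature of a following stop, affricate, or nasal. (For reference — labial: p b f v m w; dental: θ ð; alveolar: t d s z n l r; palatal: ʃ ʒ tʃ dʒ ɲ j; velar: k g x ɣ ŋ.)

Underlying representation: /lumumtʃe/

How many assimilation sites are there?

/m/ before /tʃ/ (palatal) → [ɲ]
1 segment changes.

1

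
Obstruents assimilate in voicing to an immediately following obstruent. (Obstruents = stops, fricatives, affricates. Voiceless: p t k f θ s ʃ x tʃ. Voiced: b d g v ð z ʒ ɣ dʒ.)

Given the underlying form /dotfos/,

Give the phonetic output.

no segment meets the rule's conditions; no change.

[dotfos]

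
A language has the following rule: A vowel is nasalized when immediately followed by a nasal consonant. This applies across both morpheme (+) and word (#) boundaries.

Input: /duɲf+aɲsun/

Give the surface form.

/u/ before nasal /ɲ/ → [ũ]
/a/ before nasal /ɲ/ → [ã]
/u/ before nasal /n/ → [ũ]

[dũɲf+ãɲsũn]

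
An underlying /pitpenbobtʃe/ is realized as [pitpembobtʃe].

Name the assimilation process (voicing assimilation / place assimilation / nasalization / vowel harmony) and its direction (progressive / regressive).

place assimilation, regressive

/n/→[m].
Each target copies a feature from the following segment, so the direction is regressive.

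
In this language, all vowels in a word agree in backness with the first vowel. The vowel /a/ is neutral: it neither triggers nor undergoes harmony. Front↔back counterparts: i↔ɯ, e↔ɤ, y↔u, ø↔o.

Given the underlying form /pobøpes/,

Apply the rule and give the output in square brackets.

[pobopɤs]

/ø/ harmonizes with /o/ ([+back]) → [o]
/e/ harmonizes with /o/ ([+back]) → [ɤ]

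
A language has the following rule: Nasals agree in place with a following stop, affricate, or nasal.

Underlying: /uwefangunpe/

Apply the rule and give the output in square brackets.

/n/ before /g/ (velar) → [ŋ]
/n/ before /p/ (labial) → [m]

[uwefaŋgumpe]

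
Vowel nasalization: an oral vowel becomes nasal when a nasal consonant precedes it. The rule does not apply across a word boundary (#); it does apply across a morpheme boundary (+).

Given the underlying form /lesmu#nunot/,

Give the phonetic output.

/u/ after nasal /m/ → [ũ]
/u/ after nasal /n/ → [ũ]
/o/ after nasal /n/ → [õ]

[lesmũ#nũnõt]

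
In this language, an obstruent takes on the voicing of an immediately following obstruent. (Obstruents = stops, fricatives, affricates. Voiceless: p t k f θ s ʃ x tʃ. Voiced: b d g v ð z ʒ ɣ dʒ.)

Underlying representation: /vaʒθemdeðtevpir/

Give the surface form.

/ʒ/ before /θ/ (voiceless) → [ʃ]
/ð/ before /t/ (voiceless) → [θ]
/v/ before /p/ (voiceless) → [f]

[vaʃθemdeθtefpir]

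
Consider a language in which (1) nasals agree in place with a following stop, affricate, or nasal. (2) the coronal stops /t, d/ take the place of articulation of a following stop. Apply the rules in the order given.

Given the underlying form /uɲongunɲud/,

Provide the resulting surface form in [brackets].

Rule 1: /n/ before /g/ (velar) → [ŋ]
Rule 1: /n/ before /ɲ/ (palatal) → [ɲ]
After rule 1: uɲoŋguɲɲud
Rule 2: no segment meets the rule's conditions; no change.

[uɲoŋguɲɲud]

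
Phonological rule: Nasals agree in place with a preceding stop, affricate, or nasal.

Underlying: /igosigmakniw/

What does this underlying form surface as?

/m/ after /g/ (velar) → [ŋ]
/n/ after /k/ (velar) → [ŋ]

[igosigŋakŋiw]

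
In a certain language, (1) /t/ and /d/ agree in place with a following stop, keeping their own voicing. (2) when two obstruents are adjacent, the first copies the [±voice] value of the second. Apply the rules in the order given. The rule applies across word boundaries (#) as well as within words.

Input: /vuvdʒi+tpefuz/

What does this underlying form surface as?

[vuvdʒi+ppefuz]

Rule 1: /t/ before /p/ (labial) → [p]
After rule 1: vuvdʒi+ppefuz
Rule 2: no segment meets the rule's conditions; no change.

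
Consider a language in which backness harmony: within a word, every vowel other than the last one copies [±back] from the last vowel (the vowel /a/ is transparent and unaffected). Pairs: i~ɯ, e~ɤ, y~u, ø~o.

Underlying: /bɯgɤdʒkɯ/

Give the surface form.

no segment meets the rule's conditions; no change.

[bɯgɤdʒkɯ]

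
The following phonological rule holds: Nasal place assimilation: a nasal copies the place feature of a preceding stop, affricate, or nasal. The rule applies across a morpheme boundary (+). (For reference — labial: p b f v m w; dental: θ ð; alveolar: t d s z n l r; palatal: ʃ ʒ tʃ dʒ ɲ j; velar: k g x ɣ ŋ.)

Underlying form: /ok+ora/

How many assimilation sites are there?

0

No segment meets the rule's conditions.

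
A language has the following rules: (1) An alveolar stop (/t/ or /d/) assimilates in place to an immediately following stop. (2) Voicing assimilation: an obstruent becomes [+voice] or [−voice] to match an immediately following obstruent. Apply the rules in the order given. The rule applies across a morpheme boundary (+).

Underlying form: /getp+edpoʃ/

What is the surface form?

[gepp+eppoʃ]

Rule 1: /t/ before /p/ (labial) → [p]
Rule 1: /d/ before /p/ (labial) → [b]
After rule 1: gepp+ebpoʃ
Rule 2: /b/ before /p/ (voiceless) → [p]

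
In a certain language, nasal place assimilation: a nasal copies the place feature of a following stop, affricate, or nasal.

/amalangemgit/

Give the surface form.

[amalaŋgeŋgit]

/n/ before /g/ (velar) → [ŋ]
/m/ before /g/ (velar) → [ŋ]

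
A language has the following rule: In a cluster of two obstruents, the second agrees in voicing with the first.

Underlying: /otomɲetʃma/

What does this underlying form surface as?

no segment meets the rule's conditions; no change.

[otomɲetʃma]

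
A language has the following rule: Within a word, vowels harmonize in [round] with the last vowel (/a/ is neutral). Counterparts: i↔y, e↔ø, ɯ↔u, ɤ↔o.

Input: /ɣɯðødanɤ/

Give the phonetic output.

[ɣɯðedanɤ]

/ø/ harmonizes with /ɤ/ ([-round]) → [e]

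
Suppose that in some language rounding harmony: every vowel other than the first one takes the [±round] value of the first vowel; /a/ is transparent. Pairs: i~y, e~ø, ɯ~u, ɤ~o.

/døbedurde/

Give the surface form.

[døbødurdø]

/e/ harmonizes with /ø/ ([+round]) → [ø]
/e/ harmonizes with /ø/ ([+round]) → [ø]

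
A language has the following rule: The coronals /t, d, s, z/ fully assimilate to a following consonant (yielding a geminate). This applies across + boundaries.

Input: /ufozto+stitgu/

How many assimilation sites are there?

/z/ before /t/ → [t] (total assimilation)
/s/ before /t/ → [t] (total assimilation)
/t/ before /g/ → [g] (total assimilation)
3 segments change.

3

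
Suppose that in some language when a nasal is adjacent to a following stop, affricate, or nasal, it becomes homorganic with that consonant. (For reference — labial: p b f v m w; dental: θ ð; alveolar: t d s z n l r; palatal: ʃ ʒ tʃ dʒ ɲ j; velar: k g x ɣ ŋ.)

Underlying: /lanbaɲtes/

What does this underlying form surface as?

/n/ before /b/ (labial) → [m]
/ɲ/ before /t/ (alveolar) → [n]

[lambantes]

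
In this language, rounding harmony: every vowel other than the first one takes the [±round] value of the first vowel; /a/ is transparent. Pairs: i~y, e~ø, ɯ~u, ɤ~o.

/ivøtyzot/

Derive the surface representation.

[ivetizɤt]

/ø/ harmonizes with /i/ ([-round]) → [e]
/y/ harmonizes with /i/ ([-round]) → [i]
/o/ harmonizes with /i/ ([-round]) → [ɤ]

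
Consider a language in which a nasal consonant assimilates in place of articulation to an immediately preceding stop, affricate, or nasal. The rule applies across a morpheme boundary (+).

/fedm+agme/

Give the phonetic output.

[fedn+agŋe]

/m/ after /d/ (alveolar) → [n]
/m/ after /g/ (velar) → [ŋ]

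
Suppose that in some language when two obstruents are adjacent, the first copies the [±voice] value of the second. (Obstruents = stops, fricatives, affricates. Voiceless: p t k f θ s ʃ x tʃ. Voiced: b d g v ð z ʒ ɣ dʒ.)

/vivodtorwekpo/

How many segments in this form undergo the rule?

1

/d/ before /t/ (voiceless) → [t]
1 segment changes.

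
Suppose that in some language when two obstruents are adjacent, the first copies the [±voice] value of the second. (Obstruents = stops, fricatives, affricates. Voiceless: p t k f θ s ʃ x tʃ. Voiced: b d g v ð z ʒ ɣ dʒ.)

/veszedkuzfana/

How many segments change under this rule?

3

/s/ before /z/ (voiced) → [z]
/d/ before /k/ (voiceless) → [t]
/z/ before /f/ (voiceless) → [s]
3 segments change.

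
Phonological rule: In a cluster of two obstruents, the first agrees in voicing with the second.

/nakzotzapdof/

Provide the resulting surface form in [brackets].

[nagzodzabdof]

/k/ before /z/ (voiced) → [g]
/t/ before /z/ (voiced) → [d]
/p/ before /d/ (voiced) → [b]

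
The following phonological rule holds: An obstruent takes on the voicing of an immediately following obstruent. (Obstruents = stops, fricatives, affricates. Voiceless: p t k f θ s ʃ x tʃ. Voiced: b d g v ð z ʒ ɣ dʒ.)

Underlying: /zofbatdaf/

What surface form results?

[zovbaddaf]

/f/ before /b/ (voiced) → [v]
/t/ before /d/ (voiced) → [d]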